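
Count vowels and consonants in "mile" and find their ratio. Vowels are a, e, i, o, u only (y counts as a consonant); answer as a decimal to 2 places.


Word: "mile"
Vowels (a,e,i,o,u): 2
Consonants: 2
Ratio = 2/2
= 1.00


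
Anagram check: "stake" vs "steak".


Word 1: "stake" → sorted: aekst
Word 2: "steak" → sorted: aekst
Same letters? aekst == aekst
Anagram = Yes


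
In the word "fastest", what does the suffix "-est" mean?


Suffix: -est
Example: fastest = fast + -est
Meaning = most


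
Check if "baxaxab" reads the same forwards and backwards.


Word: "baxaxab"
Reversed: "baxaxab"
Forward == Backward? baxaxab == baxaxab
Palindrome = Yes


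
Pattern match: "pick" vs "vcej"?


Pattern of "pick": [0, 1, 2, 3]
Pattern of "vcej": [0, 1, 2, 3]
Patterns match
Same pattern = Yes


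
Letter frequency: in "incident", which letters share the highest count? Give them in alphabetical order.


Word: "incident"
Letter counts:
  'c': 1
  'd': 1
  'e': 1
  'i': 2
  'n': 2
  't': 1
Maximum count = 2
Most frequent = 'i', 'n' (2 times each)


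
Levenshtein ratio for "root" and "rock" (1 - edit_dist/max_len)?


Word 1: "root" (length 4)
Word 2: "rock" (length 4)
One optimal edit sequence:
  1. keep 'r'
  2. keep 'o'
  3. substitute 'o' -> 'c'  (+1)
  4. substitute 't' -> 'k'  (+1)
Edit distance = 2
Max length = max(4, 4) = 4
Similarity = 1 - 2/4
= 0.5000


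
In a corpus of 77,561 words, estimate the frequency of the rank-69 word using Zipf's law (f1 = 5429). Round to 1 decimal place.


Zipf's law: f(r) = f(1) / r
f(1) = 5429
f(69) = 5429 / 69
= 78.7 occurrences


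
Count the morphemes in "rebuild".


Word: "rebuild"
Morphemes: re- / build
Each morpheme carries meaning
= 2 morphemes


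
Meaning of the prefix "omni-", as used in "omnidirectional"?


Prefix: omni-
Example: omnidirectional (omni- + directional)
Meaning = all


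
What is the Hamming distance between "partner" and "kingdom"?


Comparing character by character (same length = 7):
  Pos 0: 'p' vs 'k' !=
  Pos 1: 'a' vs 'i' !=
  Pos 2: 'r' vs 'n' !=
  Pos 3: 't' vs 'g' !=
  Pos 4: 'n' vs 'd' !=
  Pos 5: 'e' vs 'o' !=
  Pos 6: 'r' vs 'm' !=
Hamming distance = 7


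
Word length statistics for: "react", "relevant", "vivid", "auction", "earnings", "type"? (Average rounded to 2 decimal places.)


Lengths: "react"=5, "relevant"=8, "vivid"=5, "auction"=7, "earnings"=8, "type"=4
Sum = 37, Count = 6
Average = 37/6 = 6.17
= avg=6.17, min=4, max=8


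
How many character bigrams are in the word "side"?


Word: "side" (length 4)
Number of 2-grams = length - 2 + 1 = 4 - 2 + 1
= 3


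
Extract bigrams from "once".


Word: "once" (length 4)
Number of bigrams = 4 - 2 + 1 = 3
  Position 0: "on"
  Position 1: "nc"
  Position 2: "ce"
Bigrams = "on", "nc", "ce"


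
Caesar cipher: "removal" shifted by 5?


Word: "removal"
Shift: 5
Each letter → (letter + shift) mod 26:
  'r' (17) + 5 = 22 → 'w'
  'e' (4) + 5 = 9 → 'j'
  'm' (12) + 5 = 17 → 'r'
  'o' (14) + 5 = 19 → 't'
  'v' (21) + 5 = 0 → 'a'
  'a' (0) + 5 = 5 → 'f'
  'l' (11) + 5 = 16 → 'q'
Result = "wjrtafq"


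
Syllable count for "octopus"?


Word: "octopus"
Syllable breakdown: oc · to · pus
Counting: 3 parts
= 3 syllables


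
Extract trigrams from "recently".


Word: "recently" (length 8)
Number of trigrams = 8 - 3 + 1 = 6
  Position 0: "rec"
  Position 1: "ece"
  Position 2: "cen"
  Position 3: "ent"
  Position 4: "ntl"
  Position 5: "tly"
Trigrams = "rec", "ece", "cen", "ent", "ntl", "tly"


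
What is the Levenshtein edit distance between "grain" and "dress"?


Word 1: "grain" (length 5)
Word 2: "dress" (length 5)
One optimal edit sequence (insert/delete/substitute each cost 1):
  1. substitute 'g' -> 'd'  (+1)
  2. keep 'r'
  3. substitute 'a' -> 'e'  (+1)
  4. substitute 'i' -> 's'  (+1)
  5. substitute 'n' -> 's'  (+1)
Total edit operations: 4
Edit distance = 4


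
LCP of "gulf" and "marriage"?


Word 1: "gulf"
Word 2: "marriage"
Comparing from start:
  Pos 0: 'g' != 'm' (stop)
LCP = "" (length 0)


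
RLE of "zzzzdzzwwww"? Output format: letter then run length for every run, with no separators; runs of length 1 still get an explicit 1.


String: "zzzzdzzwwww"
Scanning for consecutive runs:
  'z' x 4
  'd' x 1
  'z' x 2
  'w' x 4
RLE = "z4d1z2w4"


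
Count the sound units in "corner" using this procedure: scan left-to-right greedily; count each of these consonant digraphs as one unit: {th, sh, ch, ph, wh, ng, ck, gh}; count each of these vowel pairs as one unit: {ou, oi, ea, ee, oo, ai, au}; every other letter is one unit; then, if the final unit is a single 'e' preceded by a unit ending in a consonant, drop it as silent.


Word: "corner" (6 letters)
Left-to-right scan:
  1. 'c' (letter)
  2. 'o' (letter)
  3. 'r' (letter)
  4. 'n' (letter)
  5. 'e' (letter)
  6. 'r' (letter)
Units from scan: 6
Sound units = 6 units


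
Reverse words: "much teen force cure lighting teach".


Original: "much teen force cure lighting teach"
Words (1..n): much | teen | force | cure | lighting | teach
Reversed (n..1): teach | lighting | cure | force | teen | much
Result = "teach lighting cure force teen much"


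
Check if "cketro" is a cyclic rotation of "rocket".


Word: "rocket", Candidate: "cketro"
Method: check if candidate is substring of word+word
"rocketrocket" contains "cketro"? Yes
Is rotation = Yes


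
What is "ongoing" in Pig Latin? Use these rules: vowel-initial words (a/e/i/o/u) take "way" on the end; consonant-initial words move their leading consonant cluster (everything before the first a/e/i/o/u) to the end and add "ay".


Word: "ongoing"
Starts with vowel → add 'way'
Pig Latin = "ongoingway"


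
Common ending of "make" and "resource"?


Word 1: "make"
Word 2: "resource"
Comparing from end:
  Pos -1: 'e' == 'e'
  Pos -2: 'k' != 'c' (stop)
LCS = "e" (length 1)


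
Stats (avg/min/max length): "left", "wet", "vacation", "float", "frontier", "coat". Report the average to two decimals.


Lengths: "left"=4, "wet"=3, "vacation"=8, "float"=5, "frontier"=8, "coat"=4
Sum = 32, Count = 6
Average = 32/6 = 5.33
= avg=5.33, min=3, max=8


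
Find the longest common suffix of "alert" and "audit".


Word 1: "alert"
Word 2: "audit"
Comparing from end:
  Pos -1: 't' == 't'
  Pos -2: 'r' != 'i' (stop)
LCS = "t" (length 1)


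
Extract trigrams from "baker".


Word: "baker" (length 5)
Number of trigrams = 5 - 3 + 1 = 3
  Position 0: "bak"
  Position 1: "ake"
  Position 2: "ker"
Trigrams = "bak", "ake", "ker"


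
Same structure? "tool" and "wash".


Pattern of "tool": [0, 1, 1, 2]
Pattern of "wash": [0, 1, 2, 3]
Patterns do not match
Same pattern = No


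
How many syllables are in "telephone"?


Word: "telephone"
Syllable breakdown: tel | e | phone
Counting: 3 parts
= 3 syllables


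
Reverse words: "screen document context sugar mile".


Original: "screen document context sugar mile"
Words (1..n): screen | document | context | sugar | mile
Reversed (n..1): mile | sugar | context | document | screen
Result = "mile sugar context document screen"


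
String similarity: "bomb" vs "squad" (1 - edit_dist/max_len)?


Word 1: "bomb" (length 4)
Word 2: "squad" (length 5)
One optimal edit sequence:
  1. insert 's'  (+1)
  2. substitute 'b' -> 'q'  (+1)
  3. substitute 'o' -> 'u'  (+1)
  4. substitute 'm' -> 'a'  (+1)
  5. substitute 'b' -> 'd'  (+1)
Edit distance = 5
Max length = max(4, 5) = 5
Similarity = 1 - 5/5
= 0.0000


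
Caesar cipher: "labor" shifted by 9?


Word: "labor"
Shift: 9
Each letter → (letter + shift) mod 26:
  'l' (11) + 9 = 20 → 'u'
  'a' (0) + 9 = 9 → 'j'
  'b' (1) + 9 = 10 → 'k'
  'o' (14) + 9 = 23 → 'x'
  'r' (17) + 9 = 0 → 'a'
Result = "ujkxa"


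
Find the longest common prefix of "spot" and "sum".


Word 1: "spot"
Word 2: "sum"
Comparing from start:
  Pos 0: 's' == 's'
  Pos 1: 'p' != 'u' (stop)
LCP = "s" (length 1)


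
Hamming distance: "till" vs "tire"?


Comparing character by character (same length = 4):
  Pos 0: 't' vs 't' =
  Pos 1: 'i' vs 'i' =
  Pos 2: 'l' vs 'r' !=
  Pos 3: 'l' vs 'e' !=
Hamming distance = 2


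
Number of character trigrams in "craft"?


Word: "craft" (length 5)
Number of 3-grams = length - 3 + 1 = 5 - 3 + 1
= 3


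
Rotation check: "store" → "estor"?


Word: "store", Candidate: "estor"
Method: check if candidate is substring of word+word
"storestore" contains "estor"? Yes
Is rotation = Yes


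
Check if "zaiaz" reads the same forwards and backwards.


Word: "zaiaz"
Reversed: "zaiaz"
Forward == Backward? zaiaz == zaiaz
Palindrome = Yes


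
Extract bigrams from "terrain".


Word: "terrain" (length 7)
Number of bigrams = 7 - 2 + 1 = 6
  Position 0: "te"
  Position 1: "er"
  Position 2: "rr"
  Position 3: "ra"
  Position 4: "ai"
  Position 5: "in"
Bigrams = "te", "er", "rr", "ra", "ai", "in"


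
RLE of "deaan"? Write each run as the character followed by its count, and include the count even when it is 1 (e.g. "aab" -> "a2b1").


String: "deaan"
Scanning for consecutive runs:
  'd' x 1
  'e' x 1
  'a' x 2
  'n' x 1
RLE = "d1e1a2n1"


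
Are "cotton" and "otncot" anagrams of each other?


Word 1: "cotton" → sorted: cnoott
Word 2: "otncot" → sorted: cnoott
Same letters? cnoott == cnoott
Anagram = Yes


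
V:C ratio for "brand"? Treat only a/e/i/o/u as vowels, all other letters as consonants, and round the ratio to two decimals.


Word: "brand"
Vowels (a,e,i,o,u): 1
Consonants: 4
Ratio = 1/4
= 0.25


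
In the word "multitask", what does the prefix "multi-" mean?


Prefix: multi-
As in: multitask -> multi- + task
Meaning = many


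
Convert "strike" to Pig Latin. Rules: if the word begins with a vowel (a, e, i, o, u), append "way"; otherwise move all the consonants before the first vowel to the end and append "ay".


Word: "strike"
Starts with consonant(s) → move to end, add 'ay'
Consonant cluster: "str"
Pig Latin = "ikestray"


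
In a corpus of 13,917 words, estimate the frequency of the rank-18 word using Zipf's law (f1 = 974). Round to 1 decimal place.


Zipf's law: f(r) = f(1) / r
f(1) = 974
f(18) = 974 / 18
= 54.1 occurrences


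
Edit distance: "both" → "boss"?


Word 1: "both" (length 4)
Word 2: "boss" (length 4)
One optimal edit sequence (insert/delete/substitute each cost 1):
  1. keep 'b'
  2. keep 'o'
  3. substitute 't' -> 's'  (+1)
  4. substitute 'h' -> 's'  (+1)
Total edit operations: 2
Edit distance = 2


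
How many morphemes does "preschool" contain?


Word: "preschool"
Morphemes: pre- + school
Each morpheme carries meaning
= 2 morphemes


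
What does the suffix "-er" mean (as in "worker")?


Suffix: -er
Example: worker (work + -er)
Meaning = one who / more


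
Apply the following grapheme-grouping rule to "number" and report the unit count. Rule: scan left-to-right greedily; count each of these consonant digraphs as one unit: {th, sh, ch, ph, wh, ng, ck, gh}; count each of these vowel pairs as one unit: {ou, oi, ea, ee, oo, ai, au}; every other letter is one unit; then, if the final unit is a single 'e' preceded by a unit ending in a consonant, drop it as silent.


Word: "number" (6 letters)
Left-to-right scan:
  [1] 'n' (letter)
  [2] 'u' (letter)
  [3] 'm' (letter)
  [4] 'b' (letter)
  [5] 'e' (letter)
  [6] 'r' (letter)
Units from scan: 6
Sound units = 6 units


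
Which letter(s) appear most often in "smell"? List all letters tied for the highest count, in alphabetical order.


Word: "smell"
Letter counts:
  'e': 1
  'l': 2
  'm': 1
  's': 1
Maximum count = 2
Most frequent = 'l' (2 times each)


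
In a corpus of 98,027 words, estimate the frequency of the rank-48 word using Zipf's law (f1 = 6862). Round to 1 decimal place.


Zipf's law: f(r) = f(1) / r
f(1) = 6862
f(48) = 6862 / 48
= 143.0 occurrences


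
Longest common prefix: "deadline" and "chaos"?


Word 1: "deadline"
Word 2: "chaos"
Comparing from start:
  Pos 0: 'd' != 'c' (stop)
LCP = "" (length 0)


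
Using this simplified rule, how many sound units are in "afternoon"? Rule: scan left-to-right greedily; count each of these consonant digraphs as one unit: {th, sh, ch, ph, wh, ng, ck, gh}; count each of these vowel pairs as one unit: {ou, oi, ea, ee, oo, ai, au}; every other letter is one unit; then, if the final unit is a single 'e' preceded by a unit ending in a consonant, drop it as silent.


Word: "afternoon" (9 letters)
Left-to-right scan:
  [1] 'a' (letter)
  [2] 'f' (letter)
  [3] 't' (letter)
  [4] 'e' (letter)
  [5] 'r' (letter)
  [6] 'n' (letter)
  [7] 'oo' (vowel-pair)
  [8] 'n' (letter)
Units from scan: 8
Sound units = 8 units


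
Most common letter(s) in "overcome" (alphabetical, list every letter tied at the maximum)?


Word: "overcome"
Letter counts:
  'c': 1
  'e': 2
  'm': 1
  'o': 2
  'r': 1
  'v': 1
Maximum count = 2
Most frequent = 'e', 'o' (2 times each)


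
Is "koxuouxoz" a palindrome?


Word: "koxuouxoz"
Reversed: "zoxuouxok"
Forward == Backward? koxuouxoz != zoxuouxok
Palindrome = No


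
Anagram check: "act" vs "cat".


Word 1: "act" → sorted: act
Word 2: "cat" → sorted: act
Same letters? act == act
Anagram = Yes


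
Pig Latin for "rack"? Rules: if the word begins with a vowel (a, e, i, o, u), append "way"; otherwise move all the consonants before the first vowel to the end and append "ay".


Word: "rack"
Starts with consonant(s) → move to end, add 'ay'
Consonant cluster: "r"
Pig Latin = "ackray"


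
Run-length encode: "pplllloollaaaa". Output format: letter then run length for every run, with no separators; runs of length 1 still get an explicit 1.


String: "pplllloollaaaa"
Scanning for consecutive runs:
  'p' x 2
  'l' x 4
  'o' x 2
  'l' x 2
  'a' x 4
RLE = "p2l4o2l2a4"


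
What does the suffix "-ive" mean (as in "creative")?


Suffix: -ive
Example: creative = create + -ive, with a spelling change
Meaning = tending to


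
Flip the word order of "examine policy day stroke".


Original: "examine policy day stroke"
Words (1..n): examine | policy | day | stroke
Reversed (n..1): stroke | day | policy | examine
Result = "stroke day policy examine"


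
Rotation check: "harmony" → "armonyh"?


Word: "harmony", Candidate: "armonyh"
Method: check if candidate is substring of word+word
"harmonyharmony" contains "armonyh"? Yes
Is rotation = Yes


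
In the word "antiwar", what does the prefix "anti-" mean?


Prefix: anti-
Example: antiwar (anti- + war)
Meaning = against


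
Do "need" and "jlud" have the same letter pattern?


Pattern of "need": [0, 1, 1, 2]
Pattern of "jlud": [0, 1, 2, 3]
Patterns do not match
Same pattern = No


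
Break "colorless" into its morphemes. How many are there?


Word: "colorless"
Morphemes: color | -less
Each morpheme carries meaning
= 2 morphemes


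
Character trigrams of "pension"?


Word: "pension" (length 7)
Number of trigrams = 7 - 3 + 1 = 5
  Position 0: "pen"
  Position 1: "ens"
  Position 2: "nsi"
  Position 3: "sio"
  Position 4: "ion"
Trigrams = "pen", "ens", "nsi", "sio", "ion"


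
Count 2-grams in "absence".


Word: "absence" (length 7)
Number of 2-grams = length - 2 + 1 = 7 - 2 + 1
= 6


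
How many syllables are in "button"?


Word: "button"
Syllable breakdown: but / ton
Counting: 2 parts
= 2 syllables


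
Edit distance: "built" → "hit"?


Word 1: "built" (length 5)
Word 2: "hit" (length 3)
One optimal edit sequence (insert/delete/substitute each cost 1):
  1. delete 'b'  (+1)
  2. substitute 'u' -> 'h'  (+1)
  3. keep 'i'
  4. delete 'l'  (+1)
  5. keep 't'
Total edit operations: 3
Edit distance = 3


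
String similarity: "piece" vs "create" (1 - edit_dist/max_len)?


Word 1: "piece" (length 5)
Word 2: "create" (length 6)
One optimal edit sequence:
  1. substitute 'p' -> 'c'  (+1)
  2. substitute 'i' -> 'r'  (+1)
  3. keep 'e'
  4. insert 'a'  (+1)
  5. substitute 'c' -> 't'  (+1)
  6. keep 'e'
Edit distance = 4
Max length = max(5, 6) = 6
Similarity = 1 - 4/6
= 0.3333


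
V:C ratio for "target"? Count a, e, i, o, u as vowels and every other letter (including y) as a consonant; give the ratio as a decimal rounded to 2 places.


Word: "target"
Vowels (a,e,i,o,u): 2
Consonants: 4
Ratio = 2/4
= 0.50


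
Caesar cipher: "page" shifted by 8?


Word: "page"
Shift: 8
Each letter → (letter + shift) mod 26:
  'p' (15) + 8 = 23 → 'x'
  'a' (0) + 8 = 8 → 'i'
  'g' (6) + 8 = 14 → 'o'
  'e' (4) + 8 = 12 → 'm'
Result = "xiom"


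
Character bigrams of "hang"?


Word: "hang" (length 4)
Number of bigrams = 4 - 2 + 1 = 3
  Position 0: "ha"
  Position 1: "an"
  Position 2: "ng"
Bigrams = "ha", "an", "ng"


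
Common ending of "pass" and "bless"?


Word 1: "pass"
Word 2: "bless"
Comparing from end:
  Pos -1: 's' == 's'
  Pos -2: 's' == 's'
  Pos -3: 'a' != 'e' (stop)
LCS = "ss" (length 2)


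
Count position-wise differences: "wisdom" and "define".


Comparing character by character (same length = 6):
  Pos 0: 'w' vs 'd' !=
  Pos 1: 'i' vs 'e' !=
  Pos 2: 's' vs 'f' !=
  Pos 3: 'd' vs 'i' !=
  Pos 4: 'o' vs 'n' !=
  Pos 5: 'm' vs 'e' !=
Hamming distance = 6


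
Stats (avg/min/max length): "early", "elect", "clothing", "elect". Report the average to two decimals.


Lengths: "early"=5, "elect"=5, "clothing"=8, "elect"=5
Sum = 23, Count = 4
Average = 23/4 = 5.75
= avg=5.75, min=5, max=8


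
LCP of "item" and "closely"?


Word 1: "item"
Word 2: "closely"
Comparing from start:
  Pos 0: 'i' != 'c' (stop)
LCP = "" (length 0)


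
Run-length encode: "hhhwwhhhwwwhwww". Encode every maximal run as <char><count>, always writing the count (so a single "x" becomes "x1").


String: "hhhwwhhhwwwhwww"
Scanning for consecutive runs:
  'h' x 3
  'w' x 2
  'h' x 3
  'w' x 3
  'h' x 1
  'w' x 3
RLE = "h3w2h3w3h1w3"


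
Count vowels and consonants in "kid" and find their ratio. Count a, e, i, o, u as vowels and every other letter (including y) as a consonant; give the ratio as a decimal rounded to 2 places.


Word: "kid"
Vowels (a,e,i,o,u): 1
Consonants: 2
Ratio = 1/2
= 0.50


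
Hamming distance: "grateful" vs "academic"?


Comparing character by character (same length = 8):
  Pos 0: 'g' vs 'a' !=
  Pos 1: 'r' vs 'c' !=
  Pos 2: 'a' vs 'a' =
  Pos 3: 't' vs 'd' !=
  Pos 4: 'e' vs 'e' =
  Pos 5: 'f' vs 'm' !=
  Pos 6: 'u' vs 'i' !=
  Pos 7: 'l' vs 'c' !=
Hamming distance = 6


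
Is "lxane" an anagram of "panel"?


Word 1: "panel" → sorted: aelnp
Word 2: "lxane" → sorted: aelnx
Same letters? aelnp != aelnx
Anagram = No


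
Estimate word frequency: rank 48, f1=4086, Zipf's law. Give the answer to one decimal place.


Zipf's law: f(r) = f(1) / r
f(1) = 4086
f(48) = 4086 / 48
= 85.1 occurrences


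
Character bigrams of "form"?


Word: "form" (length 4)
Number of bigrams = 4 - 2 + 1 = 3
  Position 0: "fo"
  Position 1: "or"
  Position 2: "rm"
Bigrams = "fo", "or", "rm"


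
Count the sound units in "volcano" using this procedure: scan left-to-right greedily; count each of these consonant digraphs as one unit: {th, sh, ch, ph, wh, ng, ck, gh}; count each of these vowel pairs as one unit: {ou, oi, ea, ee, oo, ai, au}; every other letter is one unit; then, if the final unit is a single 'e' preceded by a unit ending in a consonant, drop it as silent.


Word: "volcano" (7 letters)
Left-to-right scan:
  1. 'v' (letter)
  2. 'o' (letter)
  3. 'l' (letter)
  4. 'c' (letter)
  5. 'a' (letter)
  6. 'n' (letter)
  7. 'o' (letter)
Units from scan: 7
Sound units = 7 units


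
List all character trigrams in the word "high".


Word: "high" (length 4)
Number of trigrams = 4 - 3 + 1 = 2
  Position 0: "hig"
  Position 1: "igh"
Trigrams = "hig", "igh"


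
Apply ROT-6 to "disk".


Word: "disk"
Shift: 6
Each letter → (letter + shift) mod 26:
  'd' (3) + 6 = 9 → 'j'
  'i' (8) + 6 = 14 → 'o'
  's' (18) + 6 = 24 → 'y'
  'k' (10) + 6 = 16 → 'q'
Result = "joyq"


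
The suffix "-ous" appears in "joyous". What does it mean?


Suffix: -ous
Example: joyous (joy + -ous)
Meaning = having quality of


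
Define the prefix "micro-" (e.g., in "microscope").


Prefix: micro-
Example: microscope = micro- + scope
Meaning = small


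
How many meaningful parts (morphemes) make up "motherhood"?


Word: "motherhood"
Morphemes: mother / -hood
Each morpheme carries meaning
= 2 morphemes


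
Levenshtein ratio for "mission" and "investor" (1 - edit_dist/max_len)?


Word 1: "mission" (length 7)
Word 2: "investor" (length 8)
One optimal edit sequence:
  1. insert 'i'  (+1)
  2. substitute 'm' -> 'n'  (+1)
  3. substitute 'i' -> 'v'  (+1)
  4. substitute 's' -> 'e'  (+1)
  5. keep 's'
  6. substitute 'i' -> 't'  (+1)
  7. keep 'o'
  8. substitute 'n' -> 'r'  (+1)
Edit distance = 6
Max length = max(7, 8) = 8
Similarity = 1 - 6/8
= 0.2500


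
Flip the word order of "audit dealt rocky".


Original: "audit dealt rocky"
Words (1..n): audit | dealt | rocky
Reversed (n..1): rocky | dealt | audit
Result = "rocky dealt audit"


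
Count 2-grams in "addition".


Word: "addition" (length 8)
Number of 2-grams = length - 2 + 1 = 8 - 2 + 1
= 7


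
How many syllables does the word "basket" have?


Word: "basket"
Syllable breakdown: bas · ket
Counting: 2 parts
= 2 syllables


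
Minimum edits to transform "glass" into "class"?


Word 1: "glass" (length 5)
Word 2: "class" (length 5)
One optimal edit sequence (insert/delete/substitute each cost 1):
  1. substitute 'g' -> 'c'  (+1)
  2. keep 'l'
  3. keep 'a'
  4. keep 's'
  5. keep 's'
Total edit operations: 1
Edit distance = 1


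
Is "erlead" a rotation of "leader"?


Word: "leader", Candidate: "erlead"
Method: check if candidate is substring of word+word
"leaderleader" contains "erlead"? Yes
Is rotation = Yes


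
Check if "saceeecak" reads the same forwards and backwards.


Word: "saceeecak"
Reversed: "kaceeecas"
Forward == Backward? saceeecak != kaceeecas
Palindrome = No


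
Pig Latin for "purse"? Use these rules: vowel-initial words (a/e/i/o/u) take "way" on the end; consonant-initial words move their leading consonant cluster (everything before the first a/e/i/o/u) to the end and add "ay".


Word: "purse"
Starts with consonant(s) → move to end, add 'ay'
Consonant cluster: "p"
Pig Latin = "ursepay"


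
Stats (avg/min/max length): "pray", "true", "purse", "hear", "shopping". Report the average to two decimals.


Lengths: "pray"=4, "true"=4, "purse"=5, "hear"=4, "shopping"=8
Sum = 25, Count = 5
Average = 25/5 = 5.00
= avg=5.00, min=4, max=8


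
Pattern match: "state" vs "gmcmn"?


Pattern of "state": [0, 1, 2, 1, 3]
Pattern of "gmcmn": [0, 1, 2, 1, 3]
Patterns match
Same pattern = Yes


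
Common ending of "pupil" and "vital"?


Word 1: "pupil"
Word 2: "vital"
Comparing from end:
  Pos -1: 'l' == 'l'
  Pos -2: 'i' != 'a' (stop)
LCS = "l" (length 1)


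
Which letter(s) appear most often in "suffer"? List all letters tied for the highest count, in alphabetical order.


Word: "suffer"
Letter counts:
  'e': 1
  'f': 2
  'r': 1
  's': 1
  'u': 1
Maximum count = 2
Most frequent = 'f' (2 times each)


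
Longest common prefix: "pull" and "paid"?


Word 1: "pull"
Word 2: "paid"
Comparing from start:
  Pos 0: 'p' == 'p'
  Pos 1: 'u' != 'a' (stop)
LCP = "p" (length 1)


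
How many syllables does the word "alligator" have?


Word: "alligator"
Syllable breakdown: al / li / ga / tor
Counting: 4 parts
= 4 syllables


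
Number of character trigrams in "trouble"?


Word: "trouble" (length 7)
Number of 3-grams = length - 3 + 1 = 7 - 3 + 1
= 5


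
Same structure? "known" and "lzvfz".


Pattern of "known": [0, 1, 2, 3, 1]
Pattern of "lzvfz": [0, 1, 2, 3, 1]
Patterns match
Same pattern = Yes


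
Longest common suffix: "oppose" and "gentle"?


Word 1: "oppose"
Word 2: "gentle"
Comparing from end:
  Pos -1: 'e' == 'e'
  Pos -2: 's' != 'l' (stop)
LCS = "e" (length 1)


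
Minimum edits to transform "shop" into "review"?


Word 1: "shop" (length 4)
Word 2: "review" (length 6)
One optimal edit sequence (insert/delete/substitute each cost 1):
  1. insert 'r'  (+1)
  2. insert 'e'  (+1)
  3. substitute 's' -> 'v'  (+1)
  4. substitute 'h' -> 'i'  (+1)
  5. substitute 'o' -> 'e'  (+1)
  6. substitute 'p' -> 'w'  (+1)
Total edit operations: 6
Edit distance = 6


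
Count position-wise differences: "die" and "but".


Comparing character by character (same length = 3):
  Pos 0: 'd' vs 'b' !=
  Pos 1: 'i' vs 'u' !=
  Pos 2: 'e' vs 't' !=
Hamming distance = 3


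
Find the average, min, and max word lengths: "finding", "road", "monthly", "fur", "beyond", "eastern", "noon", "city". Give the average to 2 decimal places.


Lengths: "finding"=7, "road"=4, "monthly"=7, "fur"=3, "beyond"=6, "eastern"=7, "noon"=4, "city"=4
Sum = 42, Count = 8
Average = 42/8 = 5.25
= avg=5.25, min=3, max=7


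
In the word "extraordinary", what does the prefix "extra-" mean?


Prefix: extra-
As in: extraordinary -> extra- + ordinary
Meaning = beyond


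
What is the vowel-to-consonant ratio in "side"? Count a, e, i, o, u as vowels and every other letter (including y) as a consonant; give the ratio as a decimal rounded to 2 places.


Word: "side"
Vowels (a,e,i,o,u): 2
Consonants: 2
Ratio = 2/2
= 1.00


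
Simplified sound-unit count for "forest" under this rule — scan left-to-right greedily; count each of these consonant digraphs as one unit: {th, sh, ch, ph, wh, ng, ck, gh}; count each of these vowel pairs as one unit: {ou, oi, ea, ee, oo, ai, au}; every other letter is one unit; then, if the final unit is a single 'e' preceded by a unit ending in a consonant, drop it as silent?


Word: "forest" (6 letters)
Left-to-right scan:
  [1] 'f' (letter)
  [2] 'o' (letter)
  [3] 'r' (letter)
  [4] 'e' (letter)
  [5] 's' (letter)
  [6] 't' (letter)
Units from scan: 6
Sound units = 6 units


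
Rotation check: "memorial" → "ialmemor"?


Word: "memorial", Candidate: "ialmemor"
Method: check if candidate is substring of word+word
"memorialmemorial" contains "ialmemor"? Yes
Is rotation = Yes


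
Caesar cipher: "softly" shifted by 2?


Word: "softly"
Shift: 2
Each letter → (letter + shift) mod 26:
  's' (18) + 2 = 20 → 'u'
  'o' (14) + 2 = 16 → 'q'
  'f' (5) + 2 = 7 → 'h'
  't' (19) + 2 = 21 → 'v'
  'l' (11) + 2 = 13 → 'n'
  'y' (24) + 2 = 0 → 'a'
Result = "uqhvna"


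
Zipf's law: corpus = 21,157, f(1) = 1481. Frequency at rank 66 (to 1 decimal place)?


Zipf's law: f(r) = f(1) / r
f(1) = 1481
f(66) = 1481 / 66
= 22.4 occurrences


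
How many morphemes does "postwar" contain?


Word: "postwar"
Morphemes: post- / war
Each morpheme carries meaning
= 2 morphemes


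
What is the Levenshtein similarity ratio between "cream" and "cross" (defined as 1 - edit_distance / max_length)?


Word 1: "cream" (length 5)
Word 2: "cross" (length 5)
One optimal edit sequence:
  1. keep 'c'
  2. keep 'r'
  3. substitute 'e' -> 'o'  (+1)
  4. substitute 'a' -> 's'  (+1)
  5. substitute 'm' -> 's'  (+1)
Edit distance = 3
Max length = max(5, 5) = 5
Similarity = 1 - 3/5
= 0.4000


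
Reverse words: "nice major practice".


Original: "nice major practice"
Words (1..n): nice | major | practice
Reversed (n..1): practice | major | nice
Result = "practice major nice"


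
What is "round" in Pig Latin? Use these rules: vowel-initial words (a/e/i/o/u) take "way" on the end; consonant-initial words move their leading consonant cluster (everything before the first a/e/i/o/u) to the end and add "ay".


Word: "round"
Starts with consonant(s) → move to end, add 'ay'
Consonant cluster: "r"
Pig Latin = "oundray"


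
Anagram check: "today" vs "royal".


Word 1: "today" → sorted: adoty
Word 2: "royal" → sorted: alory
Same letters? adoty != alory
Anagram = No


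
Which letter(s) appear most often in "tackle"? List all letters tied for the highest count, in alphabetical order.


Word: "tackle"
Letter counts:
  'a': 1
  'c': 1
  'e': 1
  'k': 1
  'l': 1
  't': 1
Maximum count = 1
Most frequent = 'a', 'c', 'e', 'k', 'l', 't' (1 time each)


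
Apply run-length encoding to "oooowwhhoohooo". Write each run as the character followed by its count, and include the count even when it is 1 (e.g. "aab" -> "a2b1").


String: "oooowwhhoohooo"
Scanning for consecutive runs:
  'o' x 4
  'w' x 2
  'h' x 2
  'o' x 2
  'h' x 1
  'o' x 3
RLE = "o4w2h2o2h1o3"


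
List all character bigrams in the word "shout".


Word: "shout" (length 5)
Number of bigrams = 5 - 2 + 1 = 4
  Position 0: "sh"
  Position 1: "ho"
  Position 2: "ou"
  Position 3: "ut"
Bigrams = "sh", "ho", "ou", "ut"


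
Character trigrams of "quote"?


Word: "quote" (length 5)
Number of trigrams = 5 - 3 + 1 = 3
  Position 0: "quo"
  Position 1: "uot"
  Position 2: "ote"
Trigrams = "quo", "uot", "ote"


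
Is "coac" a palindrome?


Word: "coac"
Reversed: "caoc"
Forward == Backward? coac != caoc
Palindrome = No


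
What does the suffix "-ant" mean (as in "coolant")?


Suffix: -ant
Example: coolant (cool + -ant)
Meaning = one who / that which


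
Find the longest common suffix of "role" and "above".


Word 1: "role"
Word 2: "above"
Comparing from end:
  Pos -1: 'e' == 'e'
  Pos -2: 'l' != 'v' (stop)
LCS = "e" (length 1)


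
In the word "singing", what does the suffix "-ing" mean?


Suffix: -ing
As in: singing -> sing + -ing
Meaning = present participle


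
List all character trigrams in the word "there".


Word: "there" (length 5)
Number of trigrams = 5 - 3 + 1 = 3
  Position 0: "the"
  Position 1: "her"
  Position 2: "ere"
Trigrams = "the", "her", "ere"


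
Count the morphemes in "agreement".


Word: "agreement"
Morphemes: agree | -ment
Each morpheme carries meaning
= 2 morphemes


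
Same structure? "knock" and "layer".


Pattern of "knock": [0, 1, 2, 3, 0]
Pattern of "layer": [0, 1, 2, 3, 4]
Patterns do not match
Same pattern = No


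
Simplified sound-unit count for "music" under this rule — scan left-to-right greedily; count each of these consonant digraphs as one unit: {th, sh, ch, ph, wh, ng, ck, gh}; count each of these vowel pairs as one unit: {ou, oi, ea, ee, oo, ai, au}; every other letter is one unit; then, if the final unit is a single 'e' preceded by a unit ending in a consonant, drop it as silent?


Word: "music" (5 letters)
Left-to-right scan:
  (1) 'm' (letter)
  (2) 'u' (letter)
  (3) 's' (letter)
  (4) 'i' (letter)
  (5) 'c' (letter)
Units from scan: 5
Sound units = 5 units


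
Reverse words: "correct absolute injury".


Original: "correct absolute injury"
Words (1..n): correct | absolute | injury
Reversed (n..1): injury | absolute | correct
Result = "injury absolute correct"


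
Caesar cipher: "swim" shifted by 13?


Word: "swim"
Shift: 13
Each letter → (letter + shift) mod 26:
  's' (18) + 13 = 5 → 'f'
  'w' (22) + 13 = 9 → 'j'
  'i' (8) + 13 = 21 → 'v'
  'm' (12) + 13 = 25 → 'z'
Result = "fjvz"


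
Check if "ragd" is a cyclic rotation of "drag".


Word: "drag", Candidate: "ragd"
Method: check if candidate is substring of word+word
"dragdrag" contains "ragd"? Yes
Is rotation = Yes


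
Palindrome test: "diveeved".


Word: "diveeved"
Reversed: "deveevid"
Forward == Backward? diveeved != deveevid
Palindrome = No


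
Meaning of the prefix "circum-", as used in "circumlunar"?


Prefix: circum-
As in: circumlunar -> circum- + lunar
Meaning = around


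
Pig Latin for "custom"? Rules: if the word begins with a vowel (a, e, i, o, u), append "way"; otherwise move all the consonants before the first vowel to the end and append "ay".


Word: "custom"
Starts with consonant(s) → move to end, add 'ay'
Consonant cluster: "c"
Pig Latin = "ustomcay"


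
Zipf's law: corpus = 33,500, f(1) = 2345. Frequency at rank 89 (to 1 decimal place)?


Zipf's law: f(r) = f(1) / r
f(1) = 2345
f(89) = 2345 / 89
= 26.3 occurrences


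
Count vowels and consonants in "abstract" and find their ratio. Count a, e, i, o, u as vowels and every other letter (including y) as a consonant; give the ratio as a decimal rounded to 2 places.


Word: "abstract"
Vowels (a,e,i,o,u): 2
Consonants: 6
Ratio = 2/6
= 0.33


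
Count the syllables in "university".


Word: "university"
Syllable breakdown: u / ni / ver / si / ty
Counting: 5 parts
= 5 syllables


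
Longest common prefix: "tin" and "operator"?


Word 1: "tin"
Word 2: "operator"
Comparing from start:
  Pos 0: 't' != 'o' (stop)
LCP = "" (length 0)


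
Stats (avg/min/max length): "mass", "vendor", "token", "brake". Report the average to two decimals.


Lengths: "mass"=4, "vendor"=6, "token"=5, "brake"=5
Sum = 20, Count = 4
Average = 20/4 = 5.00
= avg=5.00, min=4, max=6


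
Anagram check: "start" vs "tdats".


Word 1: "start" → sorted: arstt
Word 2: "tdats" → sorted: adstt
Same letters? arstt != adstt
Anagram = No


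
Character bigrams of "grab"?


Word: "grab" (length 4)
Number of bigrams = 4 - 2 + 1 = 3
  Position 0: "gr"
  Position 1: "ra"
  Position 2: "ab"
Bigrams = "gr", "ra", "ab"


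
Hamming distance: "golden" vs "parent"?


Comparing character by character (same length = 6):
  Pos 0: 'g' vs 'p' !=
  Pos 1: 'o' vs 'a' !=
  Pos 2: 'l' vs 'r' !=
  Pos 3: 'd' vs 'e' !=
  Pos 4: 'e' vs 'n' !=
  Pos 5: 'n' vs 't' !=
Hamming distance = 6


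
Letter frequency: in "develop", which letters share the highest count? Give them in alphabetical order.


Word: "develop"
Letter counts:
  'd': 1
  'e': 2
  'l': 1
  'o': 1
  'p': 1
  'v': 1
Maximum count = 2
Most frequent = 'e' (2 times each)


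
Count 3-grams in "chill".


Word: "chill" (length 5)
Number of 3-grams = length - 3 + 1 = 5 - 3 + 1
= 3


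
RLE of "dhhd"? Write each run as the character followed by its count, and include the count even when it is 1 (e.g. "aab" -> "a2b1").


String: "dhhd"
Scanning for consecutive runs:
  'd' x 1
  'h' x 2
  'd' x 1
RLE = "d1h2d1"


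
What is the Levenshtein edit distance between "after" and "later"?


Word 1: "after" (length 5)
Word 2: "later" (length 5)
One optimal edit sequence (insert/delete/substitute each cost 1):
  1. substitute 'a' -> 'l'  (+1)
  2. substitute 'f' -> 'a'  (+1)
  3. keep 't'
  4. keep 'e'
  5. keep 'r'
Total edit operations: 2
Edit distance = 2


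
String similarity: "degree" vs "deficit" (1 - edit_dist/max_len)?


Word 1: "degree" (length 6)
Word 2: "deficit" (length 7)
One optimal edit sequence:
  1. keep 'd'
  2. keep 'e'
  3. insert 'f'  (+1)
  4. substitute 'g' -> 'i'  (+1)
  5. substitute 'r' -> 'c'  (+1)
  6. substitute 'e' -> 'i'  (+1)
  7. substitute 'e' -> 't'  (+1)
Edit distance = 5
Max length = max(6, 7) = 7
Similarity = 1 - 5/7
= 0.2857


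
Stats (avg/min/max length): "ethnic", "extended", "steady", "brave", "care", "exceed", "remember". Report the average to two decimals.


Lengths: "ethnic"=6, "extended"=8, "steady"=6, "brave"=5, "care"=4, "exceed"=6, "remember"=8
Sum = 43, Count = 7
Average = 43/7 = 6.14
= avg=6.14, min=4, max=8


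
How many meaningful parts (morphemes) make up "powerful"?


Word: "powerful"
Morphemes: power | -ful
Each morpheme carries meaning
= 2 morphemes


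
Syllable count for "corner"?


Word: "corner"
Syllable breakdown: cor · ner
Counting: 2 parts
= 2 syllables


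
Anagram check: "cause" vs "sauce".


Word 1: "cause" → sorted: acesu
Word 2: "sauce" → sorted: acesu
Same letters? acesu == acesu
Anagram = Yes


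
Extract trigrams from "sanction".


Word: "sanction" (length 8)
Number of trigrams = 8 - 3 + 1 = 6
  Position 0: "san"
  Position 1: "anc"
  Position 2: "nct"
  Position 3: "cti"
  Position 4: "tio"
  Position 5: "ion"
Trigrams = "san", "anc", "nct", "cti", "tio", "ion"


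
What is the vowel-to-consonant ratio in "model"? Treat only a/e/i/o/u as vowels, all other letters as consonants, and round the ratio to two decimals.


Word: "model"
Vowels (a,e,i,o,u): 2
Consonants: 3
Ratio = 2/3
= 0.67


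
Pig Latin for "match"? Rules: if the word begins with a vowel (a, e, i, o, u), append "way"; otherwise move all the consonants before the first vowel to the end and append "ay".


Word: "match"
Starts with consonant(s) → move to end, add 'ay'
Consonant cluster: "m"
Pig Latin = "atchmay"


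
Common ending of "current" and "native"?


Word 1: "current"
Word 2: "native"
Comparing from end:
  Pos -1: 't' != 'e' (stop)
LCS = "" (length 0)


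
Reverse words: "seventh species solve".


Original: "seventh species solve"
Words (1..n): seventh | species | solve
Reversed (n..1): solve | species | seventh
Result = "solve species seventh"


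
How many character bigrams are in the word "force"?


Word: "force" (length 5)
Number of 2-grams = length - 2 + 1 = 5 - 2 + 1
= 4


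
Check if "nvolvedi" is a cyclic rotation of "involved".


Word: "involved", Candidate: "nvolvedi"
Method: check if candidate is substring of word+word
"involvedinvolved" contains "nvolvedi"? Yes
Is rotation = Yes


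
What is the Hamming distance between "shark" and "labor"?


Comparing character by character (same length = 5):
  Pos 0: 's' vs 'l' !=
  Pos 1: 'h' vs 'a' !=
  Pos 2: 'a' vs 'b' !=
  Pos 3: 'r' vs 'o' !=
  Pos 4: 'k' vs 'r' !=
Hamming distance = 5


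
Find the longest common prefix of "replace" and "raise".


Word 1: "replace"
Word 2: "raise"
Comparing from start:
  Pos 0: 'r' == 'r'
  Pos 1: 'e' != 'a' (stop)
LCP = "r" (length 1)


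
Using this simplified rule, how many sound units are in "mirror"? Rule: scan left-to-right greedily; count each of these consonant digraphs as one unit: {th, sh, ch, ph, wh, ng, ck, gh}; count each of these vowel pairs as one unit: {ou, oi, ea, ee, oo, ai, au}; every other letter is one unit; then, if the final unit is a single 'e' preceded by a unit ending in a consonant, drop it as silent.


Word: "mirror" (6 letters)
Left-to-right scan:
  1. 'm' (letter)
  2. 'i' (letter)
  3. 'r' (letter)
  4. 'r' (letter)
  5. 'o' (letter)
  6. 'r' (letter)
Units from scan: 6
Sound units = 6 units


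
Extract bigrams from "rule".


Word: "rule" (length 4)
Number of bigrams = 4 - 2 + 1 = 3
  Position 0: "ru"
  Position 1: "ul"
  Position 2: "le"
Bigrams = "ru", "ul", "le"


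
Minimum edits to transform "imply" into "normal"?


Word 1: "imply" (length 5)
Word 2: "normal" (length 6)
One optimal edit sequence (insert/delete/substitute each cost 1):
  1. insert 'n'  (+1)
  2. insert 'o'  (+1)
  3. substitute 'i' -> 'r'  (+1)
  4. keep 'm'
  5. substitute 'p' -> 'a'  (+1)
  6. keep 'l'
  7. delete 'y'  (+1)
Total edit operations: 5
Edit distance = 5


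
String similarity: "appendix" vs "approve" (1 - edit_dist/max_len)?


Word 1: "appendix" (length 8)
Word 2: "approve" (length 7)
One optimal edit sequence:
  1. keep 'a'
  2. keep 'p'
  3. keep 'p'
  4. delete 'e'  (+1)
  5. substitute 'n' -> 'r'  (+1)
  6. substitute 'd' -> 'o'  (+1)
  7. substitute 'i' -> 'v'  (+1)
  8. substitute 'x' -> 'e'  (+1)
Edit distance = 5
Max length = max(8, 7) = 8
Similarity = 1 - 5/8
= 0.3750


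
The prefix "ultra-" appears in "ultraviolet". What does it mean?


Prefix: ultra-
Example: ultraviolet = ultra- + violet
Meaning = beyond


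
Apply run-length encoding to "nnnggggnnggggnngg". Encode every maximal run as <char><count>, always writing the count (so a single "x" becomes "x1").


String: "nnnggggnnggggnngg"
Scanning for consecutive runs:
  'n' x 3
  'g' x 4
  'n' x 2
  'g' x 4
  'n' x 2
  'g' x 2
RLE = "n3g4n2g4n2g2"


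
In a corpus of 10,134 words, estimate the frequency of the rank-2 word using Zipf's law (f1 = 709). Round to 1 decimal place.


Zipf's law: f(r) = f(1) / r
f(1) = 709
f(2) = 709 / 2
= 354.5 occurrences
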